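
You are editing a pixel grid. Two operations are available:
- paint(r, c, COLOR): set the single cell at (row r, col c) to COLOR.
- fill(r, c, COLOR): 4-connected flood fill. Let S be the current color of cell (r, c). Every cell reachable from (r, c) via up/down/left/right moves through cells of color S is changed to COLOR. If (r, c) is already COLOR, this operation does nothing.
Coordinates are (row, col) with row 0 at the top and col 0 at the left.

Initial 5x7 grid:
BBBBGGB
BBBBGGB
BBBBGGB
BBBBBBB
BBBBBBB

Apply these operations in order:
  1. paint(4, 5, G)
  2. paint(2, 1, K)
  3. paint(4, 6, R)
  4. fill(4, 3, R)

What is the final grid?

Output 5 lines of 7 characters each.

Answer: RRRRGGR
RRRRGGR
RKRRGGR
RRRRRRR
RRRRRGR

Derivation:
After op 1 paint(4,5,G):
BBBBGGB
BBBBGGB
BBBBGGB
BBBBBBB
BBBBBGB
After op 2 paint(2,1,K):
BBBBGGB
BBBBGGB
BKBBGGB
BBBBBBB
BBBBBGB
After op 3 paint(4,6,R):
BBBBGGB
BBBBGGB
BKBBGGB
BBBBBBB
BBBBBGR
After op 4 fill(4,3,R) [26 cells changed]:
RRRRGGR
RRRRGGR
RKRRGGR
RRRRRRR
RRRRRGR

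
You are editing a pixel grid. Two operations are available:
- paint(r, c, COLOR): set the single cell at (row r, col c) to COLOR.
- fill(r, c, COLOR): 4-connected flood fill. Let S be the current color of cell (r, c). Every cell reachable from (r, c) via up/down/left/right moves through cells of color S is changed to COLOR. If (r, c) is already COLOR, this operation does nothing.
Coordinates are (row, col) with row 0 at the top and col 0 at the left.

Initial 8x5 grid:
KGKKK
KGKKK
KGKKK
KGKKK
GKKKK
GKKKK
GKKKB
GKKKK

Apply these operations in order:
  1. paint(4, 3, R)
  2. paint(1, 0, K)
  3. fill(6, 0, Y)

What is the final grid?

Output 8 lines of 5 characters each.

Answer: KGKKK
KGKKK
KGKKK
KGKKK
YKKRK
YKKKK
YKKKB
YKKKK

Derivation:
After op 1 paint(4,3,R):
KGKKK
KGKKK
KGKKK
KGKKK
GKKRK
GKKKK
GKKKB
GKKKK
After op 2 paint(1,0,K):
KGKKK
KGKKK
KGKKK
KGKKK
GKKRK
GKKKK
GKKKB
GKKKK
After op 3 fill(6,0,Y) [4 cells changed]:
KGKKK
KGKKK
KGKKK
KGKKK
YKKRK
YKKKK
YKKKB
YKKKK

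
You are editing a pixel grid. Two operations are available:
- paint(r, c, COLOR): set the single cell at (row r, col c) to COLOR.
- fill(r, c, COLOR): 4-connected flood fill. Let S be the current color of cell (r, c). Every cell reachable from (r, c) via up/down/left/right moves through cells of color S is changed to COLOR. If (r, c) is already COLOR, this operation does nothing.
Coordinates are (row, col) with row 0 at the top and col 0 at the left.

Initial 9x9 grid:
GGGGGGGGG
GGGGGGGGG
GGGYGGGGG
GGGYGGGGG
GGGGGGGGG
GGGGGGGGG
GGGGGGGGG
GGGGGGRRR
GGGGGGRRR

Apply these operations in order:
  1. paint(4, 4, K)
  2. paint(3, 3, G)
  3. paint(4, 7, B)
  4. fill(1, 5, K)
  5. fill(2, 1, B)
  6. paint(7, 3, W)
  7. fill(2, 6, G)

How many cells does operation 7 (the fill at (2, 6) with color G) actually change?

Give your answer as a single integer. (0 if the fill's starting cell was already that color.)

Answer: 73

Derivation:
After op 1 paint(4,4,K):
GGGGGGGGG
GGGGGGGGG
GGGYGGGGG
GGGYGGGGG
GGGGKGGGG
GGGGGGGGG
GGGGGGGGG
GGGGGGRRR
GGGGGGRRR
After op 2 paint(3,3,G):
GGGGGGGGG
GGGGGGGGG
GGGYGGGGG
GGGGGGGGG
GGGGKGGGG
GGGGGGGGG
GGGGGGGGG
GGGGGGRRR
GGGGGGRRR
After op 3 paint(4,7,B):
GGGGGGGGG
GGGGGGGGG
GGGYGGGGG
GGGGGGGGG
GGGGKGGBG
GGGGGGGGG
GGGGGGGGG
GGGGGGRRR
GGGGGGRRR
After op 4 fill(1,5,K) [72 cells changed]:
KKKKKKKKK
KKKKKKKKK
KKKYKKKKK
KKKKKKKKK
KKKKKKKBK
KKKKKKKKK
KKKKKKKKK
KKKKKKRRR
KKKKKKRRR
After op 5 fill(2,1,B) [73 cells changed]:
BBBBBBBBB
BBBBBBBBB
BBBYBBBBB
BBBBBBBBB
BBBBBBBBB
BBBBBBBBB
BBBBBBBBB
BBBBBBRRR
BBBBBBRRR
After op 6 paint(7,3,W):
BBBBBBBBB
BBBBBBBBB
BBBYBBBBB
BBBBBBBBB
BBBBBBBBB
BBBBBBBBB
BBBBBBBBB
BBBWBBRRR
BBBBBBRRR
After op 7 fill(2,6,G) [73 cells changed]:
GGGGGGGGG
GGGGGGGGG
GGGYGGGGG
GGGGGGGGG
GGGGGGGGG
GGGGGGGGG
GGGGGGGGG
GGGWGGRRR
GGGGGGRRR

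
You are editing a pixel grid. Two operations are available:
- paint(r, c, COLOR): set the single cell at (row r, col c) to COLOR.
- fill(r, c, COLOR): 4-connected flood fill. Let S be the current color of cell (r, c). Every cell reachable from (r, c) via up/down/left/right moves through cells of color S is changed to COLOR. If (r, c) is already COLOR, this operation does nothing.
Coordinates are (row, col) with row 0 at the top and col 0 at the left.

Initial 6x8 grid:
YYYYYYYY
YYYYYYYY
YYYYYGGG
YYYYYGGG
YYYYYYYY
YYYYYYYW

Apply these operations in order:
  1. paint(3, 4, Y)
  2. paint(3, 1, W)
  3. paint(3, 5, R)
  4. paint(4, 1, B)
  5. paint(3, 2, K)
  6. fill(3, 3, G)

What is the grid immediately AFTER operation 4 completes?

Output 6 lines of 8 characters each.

After op 1 paint(3,4,Y):
YYYYYYYY
YYYYYYYY
YYYYYGGG
YYYYYGGG
YYYYYYYY
YYYYYYYW
After op 2 paint(3,1,W):
YYYYYYYY
YYYYYYYY
YYYYYGGG
YWYYYGGG
YYYYYYYY
YYYYYYYW
After op 3 paint(3,5,R):
YYYYYYYY
YYYYYYYY
YYYYYGGG
YWYYYRGG
YYYYYYYY
YYYYYYYW
After op 4 paint(4,1,B):
YYYYYYYY
YYYYYYYY
YYYYYGGG
YWYYYRGG
YBYYYYYY
YYYYYYYW

Answer: YYYYYYYY
YYYYYYYY
YYYYYGGG
YWYYYRGG
YBYYYYYY
YYYYYYYW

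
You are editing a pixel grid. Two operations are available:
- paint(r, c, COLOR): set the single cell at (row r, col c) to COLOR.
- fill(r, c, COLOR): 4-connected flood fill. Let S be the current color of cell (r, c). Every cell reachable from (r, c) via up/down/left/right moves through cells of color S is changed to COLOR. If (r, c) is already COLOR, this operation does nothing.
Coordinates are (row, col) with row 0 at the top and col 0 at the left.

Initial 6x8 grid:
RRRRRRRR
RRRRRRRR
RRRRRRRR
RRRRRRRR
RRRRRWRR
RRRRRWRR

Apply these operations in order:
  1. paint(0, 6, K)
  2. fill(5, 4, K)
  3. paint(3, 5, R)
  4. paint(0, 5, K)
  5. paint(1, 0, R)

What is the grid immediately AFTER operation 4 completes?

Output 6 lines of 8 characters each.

After op 1 paint(0,6,K):
RRRRRRKR
RRRRRRRR
RRRRRRRR
RRRRRRRR
RRRRRWRR
RRRRRWRR
After op 2 fill(5,4,K) [45 cells changed]:
KKKKKKKK
KKKKKKKK
KKKKKKKK
KKKKKKKK
KKKKKWKK
KKKKKWKK
After op 3 paint(3,5,R):
KKKKKKKK
KKKKKKKK
KKKKKKKK
KKKKKRKK
KKKKKWKK
KKKKKWKK
After op 4 paint(0,5,K):
KKKKKKKK
KKKKKKKK
KKKKKKKK
KKKKKRKK
KKKKKWKK
KKKKKWKK

Answer: KKKKKKKK
KKKKKKKK
KKKKKKKK
KKKKKRKK
KKKKKWKK
KKKKKWKK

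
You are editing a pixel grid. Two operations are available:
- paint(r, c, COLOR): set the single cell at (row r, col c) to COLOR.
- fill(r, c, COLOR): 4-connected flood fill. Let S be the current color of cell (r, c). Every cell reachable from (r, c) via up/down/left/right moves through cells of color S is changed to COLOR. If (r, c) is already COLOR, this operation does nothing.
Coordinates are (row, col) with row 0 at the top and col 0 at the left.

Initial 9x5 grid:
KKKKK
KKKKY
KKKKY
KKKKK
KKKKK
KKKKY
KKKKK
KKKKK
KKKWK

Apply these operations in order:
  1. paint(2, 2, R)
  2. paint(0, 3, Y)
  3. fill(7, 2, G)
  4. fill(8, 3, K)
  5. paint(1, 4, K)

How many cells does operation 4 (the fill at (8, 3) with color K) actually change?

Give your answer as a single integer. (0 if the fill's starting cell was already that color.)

After op 1 paint(2,2,R):
KKKKK
KKKKY
KKRKY
KKKKK
KKKKK
KKKKY
KKKKK
KKKKK
KKKWK
After op 2 paint(0,3,Y):
KKKYK
KKKKY
KKRKY
KKKKK
KKKKK
KKKKY
KKKKK
KKKKK
KKKWK
After op 3 fill(7,2,G) [38 cells changed]:
GGGYK
GGGGY
GGRGY
GGGGG
GGGGG
GGGGY
GGGGG
GGGGG
GGGWG
After op 4 fill(8,3,K) [1 cells changed]:
GGGYK
GGGGY
GGRGY
GGGGG
GGGGG
GGGGY
GGGGG
GGGGG
GGGKG

Answer: 1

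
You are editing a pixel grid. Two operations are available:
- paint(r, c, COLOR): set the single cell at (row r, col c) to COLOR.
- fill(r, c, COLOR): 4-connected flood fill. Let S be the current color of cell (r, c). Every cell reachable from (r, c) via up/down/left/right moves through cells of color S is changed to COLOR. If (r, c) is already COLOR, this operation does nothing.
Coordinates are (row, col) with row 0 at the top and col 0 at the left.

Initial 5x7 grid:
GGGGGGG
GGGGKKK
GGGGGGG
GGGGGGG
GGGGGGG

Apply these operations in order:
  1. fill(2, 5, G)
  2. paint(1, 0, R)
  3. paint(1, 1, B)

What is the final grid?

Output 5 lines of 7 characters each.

Answer: GGGGGGG
RBGGKKK
GGGGGGG
GGGGGGG
GGGGGGG

Derivation:
After op 1 fill(2,5,G) [0 cells changed]:
GGGGGGG
GGGGKKK
GGGGGGG
GGGGGGG
GGGGGGG
After op 2 paint(1,0,R):
GGGGGGG
RGGGKKK
GGGGGGG
GGGGGGG
GGGGGGG
After op 3 paint(1,1,B):
GGGGGGG
RBGGKKK
GGGGGGG
GGGGGGG
GGGGGGG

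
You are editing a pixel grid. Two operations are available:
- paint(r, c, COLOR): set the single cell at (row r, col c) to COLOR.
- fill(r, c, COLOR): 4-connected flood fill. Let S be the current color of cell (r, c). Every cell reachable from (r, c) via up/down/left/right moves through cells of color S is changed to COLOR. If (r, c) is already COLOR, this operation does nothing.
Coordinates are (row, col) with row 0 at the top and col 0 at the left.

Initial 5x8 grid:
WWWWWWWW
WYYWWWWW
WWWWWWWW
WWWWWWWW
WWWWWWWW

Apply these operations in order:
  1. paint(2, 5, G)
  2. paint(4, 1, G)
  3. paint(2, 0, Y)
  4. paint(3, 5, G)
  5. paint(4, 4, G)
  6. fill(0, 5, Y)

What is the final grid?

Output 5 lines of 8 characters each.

After op 1 paint(2,5,G):
WWWWWWWW
WYYWWWWW
WWWWWGWW
WWWWWWWW
WWWWWWWW
After op 2 paint(4,1,G):
WWWWWWWW
WYYWWWWW
WWWWWGWW
WWWWWWWW
WGWWWWWW
After op 3 paint(2,0,Y):
WWWWWWWW
WYYWWWWW
YWWWWGWW
WWWWWWWW
WGWWWWWW
After op 4 paint(3,5,G):
WWWWWWWW
WYYWWWWW
YWWWWGWW
WWWWWGWW
WGWWWWWW
After op 5 paint(4,4,G):
WWWWWWWW
WYYWWWWW
YWWWWGWW
WWWWWGWW
WGWWGWWW
After op 6 fill(0,5,Y) [33 cells changed]:
YYYYYYYY
YYYYYYYY
YYYYYGYY
YYYYYGYY
YGYYGYYY

Answer: YYYYYYYY
YYYYYYYY
YYYYYGYY
YYYYYGYY
YGYYGYYY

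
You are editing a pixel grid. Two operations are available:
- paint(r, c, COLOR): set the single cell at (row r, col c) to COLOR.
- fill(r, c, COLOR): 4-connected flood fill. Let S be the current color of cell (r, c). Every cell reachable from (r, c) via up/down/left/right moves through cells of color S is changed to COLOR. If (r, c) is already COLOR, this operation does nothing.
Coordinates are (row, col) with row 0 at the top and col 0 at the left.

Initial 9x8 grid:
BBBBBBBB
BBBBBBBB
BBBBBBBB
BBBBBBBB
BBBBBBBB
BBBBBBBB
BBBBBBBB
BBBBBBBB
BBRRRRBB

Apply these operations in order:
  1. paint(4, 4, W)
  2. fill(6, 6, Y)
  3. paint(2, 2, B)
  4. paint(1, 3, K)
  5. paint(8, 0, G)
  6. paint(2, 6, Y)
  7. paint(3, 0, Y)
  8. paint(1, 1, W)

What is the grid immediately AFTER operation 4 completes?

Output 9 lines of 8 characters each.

After op 1 paint(4,4,W):
BBBBBBBB
BBBBBBBB
BBBBBBBB
BBBBBBBB
BBBBWBBB
BBBBBBBB
BBBBBBBB
BBBBBBBB
BBRRRRBB
After op 2 fill(6,6,Y) [67 cells changed]:
YYYYYYYY
YYYYYYYY
YYYYYYYY
YYYYYYYY
YYYYWYYY
YYYYYYYY
YYYYYYYY
YYYYYYYY
YYRRRRYY
After op 3 paint(2,2,B):
YYYYYYYY
YYYYYYYY
YYBYYYYY
YYYYYYYY
YYYYWYYY
YYYYYYYY
YYYYYYYY
YYYYYYYY
YYRRRRYY
After op 4 paint(1,3,K):
YYYYYYYY
YYYKYYYY
YYBYYYYY
YYYYYYYY
YYYYWYYY
YYYYYYYY
YYYYYYYY
YYYYYYYY
YYRRRRYY

Answer: YYYYYYYY
YYYKYYYY
YYBYYYYY
YYYYYYYY
YYYYWYYY
YYYYYYYY
YYYYYYYY
YYYYYYYY
YYRRRRYY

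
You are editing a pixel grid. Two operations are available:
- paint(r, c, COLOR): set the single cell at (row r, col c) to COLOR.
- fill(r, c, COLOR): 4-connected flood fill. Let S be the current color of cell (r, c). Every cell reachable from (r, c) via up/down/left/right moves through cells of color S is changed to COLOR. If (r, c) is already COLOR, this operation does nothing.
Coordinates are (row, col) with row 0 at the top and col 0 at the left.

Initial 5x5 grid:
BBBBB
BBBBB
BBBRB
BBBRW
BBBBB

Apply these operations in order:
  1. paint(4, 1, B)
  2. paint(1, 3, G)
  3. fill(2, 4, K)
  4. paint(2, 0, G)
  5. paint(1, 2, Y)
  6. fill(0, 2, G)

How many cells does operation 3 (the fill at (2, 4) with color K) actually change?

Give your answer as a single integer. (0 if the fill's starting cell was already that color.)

Answer: 21

Derivation:
After op 1 paint(4,1,B):
BBBBB
BBBBB
BBBRB
BBBRW
BBBBB
After op 2 paint(1,3,G):
BBBBB
BBBGB
BBBRB
BBBRW
BBBBB
After op 3 fill(2,4,K) [21 cells changed]:
KKKKK
KKKGK
KKKRK
KKKRW
KKKKK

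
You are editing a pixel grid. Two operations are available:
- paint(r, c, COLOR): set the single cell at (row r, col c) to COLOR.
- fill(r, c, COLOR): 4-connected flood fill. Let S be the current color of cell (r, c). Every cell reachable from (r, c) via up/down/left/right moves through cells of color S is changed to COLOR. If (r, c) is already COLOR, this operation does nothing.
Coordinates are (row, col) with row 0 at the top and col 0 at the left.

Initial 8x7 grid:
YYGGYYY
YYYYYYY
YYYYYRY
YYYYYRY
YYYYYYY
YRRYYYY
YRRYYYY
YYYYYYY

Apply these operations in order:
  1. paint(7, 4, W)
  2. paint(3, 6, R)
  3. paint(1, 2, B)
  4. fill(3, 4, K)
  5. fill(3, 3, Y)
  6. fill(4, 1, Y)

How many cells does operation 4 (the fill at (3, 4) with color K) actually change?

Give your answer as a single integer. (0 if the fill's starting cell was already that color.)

Answer: 45

Derivation:
After op 1 paint(7,4,W):
YYGGYYY
YYYYYYY
YYYYYRY
YYYYYRY
YYYYYYY
YRRYYYY
YRRYYYY
YYYYWYY
After op 2 paint(3,6,R):
YYGGYYY
YYYYYYY
YYYYYRY
YYYYYRR
YYYYYYY
YRRYYYY
YRRYYYY
YYYYWYY
After op 3 paint(1,2,B):
YYGGYYY
YYBYYYY
YYYYYRY
YYYYYRR
YYYYYYY
YRRYYYY
YRRYYYY
YYYYWYY
After op 4 fill(3,4,K) [45 cells changed]:
KKGGKKK
KKBKKKK
KKKKKRK
KKKKKRR
KKKKKKK
KRRKKKK
KRRKKKK
KKKKWKK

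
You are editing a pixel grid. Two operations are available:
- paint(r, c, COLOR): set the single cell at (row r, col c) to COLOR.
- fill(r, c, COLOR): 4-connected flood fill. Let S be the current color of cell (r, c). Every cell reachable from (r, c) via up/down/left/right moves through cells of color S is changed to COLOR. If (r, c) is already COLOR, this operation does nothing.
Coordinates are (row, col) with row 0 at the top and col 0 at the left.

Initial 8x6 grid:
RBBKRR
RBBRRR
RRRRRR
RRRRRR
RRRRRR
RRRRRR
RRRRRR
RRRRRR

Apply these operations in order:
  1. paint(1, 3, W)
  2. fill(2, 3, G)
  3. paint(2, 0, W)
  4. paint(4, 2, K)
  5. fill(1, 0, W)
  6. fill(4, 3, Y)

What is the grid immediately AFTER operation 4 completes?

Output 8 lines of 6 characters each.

Answer: GBBKGG
GBBWGG
WGGGGG
GGGGGG
GGKGGG
GGGGGG
GGGGGG
GGGGGG

Derivation:
After op 1 paint(1,3,W):
RBBKRR
RBBWRR
RRRRRR
RRRRRR
RRRRRR
RRRRRR
RRRRRR
RRRRRR
After op 2 fill(2,3,G) [42 cells changed]:
GBBKGG
GBBWGG
GGGGGG
GGGGGG
GGGGGG
GGGGGG
GGGGGG
GGGGGG
After op 3 paint(2,0,W):
GBBKGG
GBBWGG
WGGGGG
GGGGGG
GGGGGG
GGGGGG
GGGGGG
GGGGGG
After op 4 paint(4,2,K):
GBBKGG
GBBWGG
WGGGGG
GGGGGG
GGKGGG
GGGGGG
GGGGGG
GGGGGG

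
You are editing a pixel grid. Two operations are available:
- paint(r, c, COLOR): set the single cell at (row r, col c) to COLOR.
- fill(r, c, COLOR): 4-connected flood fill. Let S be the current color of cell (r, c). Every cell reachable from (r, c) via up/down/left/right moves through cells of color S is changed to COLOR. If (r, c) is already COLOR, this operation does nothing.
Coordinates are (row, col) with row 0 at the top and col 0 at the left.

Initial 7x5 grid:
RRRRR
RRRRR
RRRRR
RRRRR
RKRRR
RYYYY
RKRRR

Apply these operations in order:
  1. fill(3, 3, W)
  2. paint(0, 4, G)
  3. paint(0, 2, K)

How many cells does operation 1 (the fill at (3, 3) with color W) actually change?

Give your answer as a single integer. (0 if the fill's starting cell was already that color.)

Answer: 26

Derivation:
After op 1 fill(3,3,W) [26 cells changed]:
WWWWW
WWWWW
WWWWW
WWWWW
WKWWW
WYYYY
WKRRR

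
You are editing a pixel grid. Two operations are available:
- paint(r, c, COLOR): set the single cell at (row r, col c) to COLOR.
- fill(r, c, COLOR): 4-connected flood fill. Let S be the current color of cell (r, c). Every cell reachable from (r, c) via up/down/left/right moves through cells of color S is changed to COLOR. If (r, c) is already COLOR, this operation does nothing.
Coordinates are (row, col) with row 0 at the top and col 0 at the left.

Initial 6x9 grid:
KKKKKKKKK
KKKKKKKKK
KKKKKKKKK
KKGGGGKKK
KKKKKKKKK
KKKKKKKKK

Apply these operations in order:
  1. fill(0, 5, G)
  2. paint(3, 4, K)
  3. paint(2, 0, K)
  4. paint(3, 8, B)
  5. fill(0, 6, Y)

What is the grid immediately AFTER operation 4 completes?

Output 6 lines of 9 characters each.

After op 1 fill(0,5,G) [50 cells changed]:
GGGGGGGGG
GGGGGGGGG
GGGGGGGGG
GGGGGGGGG
GGGGGGGGG
GGGGGGGGG
After op 2 paint(3,4,K):
GGGGGGGGG
GGGGGGGGG
GGGGGGGGG
GGGGKGGGG
GGGGGGGGG
GGGGGGGGG
After op 3 paint(2,0,K):
GGGGGGGGG
GGGGGGGGG
KGGGGGGGG
GGGGKGGGG
GGGGGGGGG
GGGGGGGGG
After op 4 paint(3,8,B):
GGGGGGGGG
GGGGGGGGG
KGGGGGGGG
GGGGKGGGB
GGGGGGGGG
GGGGGGGGG

Answer: GGGGGGGGG
GGGGGGGGG
KGGGGGGGG
GGGGKGGGB
GGGGGGGGG
GGGGGGGGG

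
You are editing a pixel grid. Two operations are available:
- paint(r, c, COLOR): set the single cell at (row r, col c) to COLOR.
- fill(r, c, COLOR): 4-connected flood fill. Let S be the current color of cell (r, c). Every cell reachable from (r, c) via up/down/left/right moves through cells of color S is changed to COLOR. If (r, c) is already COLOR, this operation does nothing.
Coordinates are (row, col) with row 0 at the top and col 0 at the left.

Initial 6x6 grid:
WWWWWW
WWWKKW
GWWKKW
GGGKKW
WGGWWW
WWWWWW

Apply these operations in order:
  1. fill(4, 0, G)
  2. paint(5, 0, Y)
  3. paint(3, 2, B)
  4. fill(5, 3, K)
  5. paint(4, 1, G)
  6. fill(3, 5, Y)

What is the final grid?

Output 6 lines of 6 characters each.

After op 1 fill(4,0,G) [24 cells changed]:
GGGGGG
GGGKKG
GGGKKG
GGGKKG
GGGGGG
GGGGGG
After op 2 paint(5,0,Y):
GGGGGG
GGGKKG
GGGKKG
GGGKKG
GGGGGG
YGGGGG
After op 3 paint(3,2,B):
GGGGGG
GGGKKG
GGGKKG
GGBKKG
GGGGGG
YGGGGG
After op 4 fill(5,3,K) [28 cells changed]:
KKKKKK
KKKKKK
KKKKKK
KKBKKK
KKKKKK
YKKKKK
After op 5 paint(4,1,G):
KKKKKK
KKKKKK
KKKKKK
KKBKKK
KGKKKK
YKKKKK
After op 6 fill(3,5,Y) [33 cells changed]:
YYYYYY
YYYYYY
YYYYYY
YYBYYY
YGYYYY
YYYYYY

Answer: YYYYYY
YYYYYY
YYYYYY
YYBYYY
YGYYYY
YYYYYY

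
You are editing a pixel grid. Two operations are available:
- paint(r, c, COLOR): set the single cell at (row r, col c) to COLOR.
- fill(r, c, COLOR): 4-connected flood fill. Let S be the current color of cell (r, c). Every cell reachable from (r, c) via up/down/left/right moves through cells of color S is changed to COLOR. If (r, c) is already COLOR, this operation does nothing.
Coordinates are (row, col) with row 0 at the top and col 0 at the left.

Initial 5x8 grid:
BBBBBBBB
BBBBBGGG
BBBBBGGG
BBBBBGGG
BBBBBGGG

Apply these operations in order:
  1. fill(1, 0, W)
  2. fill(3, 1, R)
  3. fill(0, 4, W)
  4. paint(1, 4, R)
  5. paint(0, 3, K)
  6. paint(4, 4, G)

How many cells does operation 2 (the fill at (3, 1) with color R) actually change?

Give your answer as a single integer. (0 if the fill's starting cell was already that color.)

After op 1 fill(1,0,W) [28 cells changed]:
WWWWWWWW
WWWWWGGG
WWWWWGGG
WWWWWGGG
WWWWWGGG
After op 2 fill(3,1,R) [28 cells changed]:
RRRRRRRR
RRRRRGGG
RRRRRGGG
RRRRRGGG
RRRRRGGG

Answer: 28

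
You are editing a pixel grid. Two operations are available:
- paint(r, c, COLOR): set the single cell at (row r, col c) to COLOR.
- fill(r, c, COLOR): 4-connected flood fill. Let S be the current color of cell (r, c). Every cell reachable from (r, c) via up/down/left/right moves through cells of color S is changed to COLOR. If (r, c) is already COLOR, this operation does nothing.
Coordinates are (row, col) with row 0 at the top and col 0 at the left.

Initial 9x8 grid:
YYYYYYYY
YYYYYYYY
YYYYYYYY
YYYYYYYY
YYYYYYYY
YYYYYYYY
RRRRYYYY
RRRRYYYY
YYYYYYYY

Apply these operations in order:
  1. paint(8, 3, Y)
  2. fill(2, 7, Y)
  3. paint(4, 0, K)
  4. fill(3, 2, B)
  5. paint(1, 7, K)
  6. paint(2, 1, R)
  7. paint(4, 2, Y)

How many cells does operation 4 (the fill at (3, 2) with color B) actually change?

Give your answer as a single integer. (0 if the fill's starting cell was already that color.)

After op 1 paint(8,3,Y):
YYYYYYYY
YYYYYYYY
YYYYYYYY
YYYYYYYY
YYYYYYYY
YYYYYYYY
RRRRYYYY
RRRRYYYY
YYYYYYYY
After op 2 fill(2,7,Y) [0 cells changed]:
YYYYYYYY
YYYYYYYY
YYYYYYYY
YYYYYYYY
YYYYYYYY
YYYYYYYY
RRRRYYYY
RRRRYYYY
YYYYYYYY
After op 3 paint(4,0,K):
YYYYYYYY
YYYYYYYY
YYYYYYYY
YYYYYYYY
KYYYYYYY
YYYYYYYY
RRRRYYYY
RRRRYYYY
YYYYYYYY
After op 4 fill(3,2,B) [63 cells changed]:
BBBBBBBB
BBBBBBBB
BBBBBBBB
BBBBBBBB
KBBBBBBB
BBBBBBBB
RRRRBBBB
RRRRBBBB
BBBBBBBB

Answer: 63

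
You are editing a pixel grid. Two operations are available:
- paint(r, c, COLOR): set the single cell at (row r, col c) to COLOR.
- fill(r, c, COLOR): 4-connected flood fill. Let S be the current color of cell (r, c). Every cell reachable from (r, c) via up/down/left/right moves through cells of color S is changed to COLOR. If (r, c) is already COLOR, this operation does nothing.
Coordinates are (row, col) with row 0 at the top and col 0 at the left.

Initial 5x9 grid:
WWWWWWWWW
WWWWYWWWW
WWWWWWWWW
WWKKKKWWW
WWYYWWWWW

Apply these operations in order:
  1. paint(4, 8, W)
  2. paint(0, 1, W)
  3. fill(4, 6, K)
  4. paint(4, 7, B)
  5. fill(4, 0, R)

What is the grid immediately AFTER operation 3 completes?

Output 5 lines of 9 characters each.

Answer: KKKKKKKKK
KKKKYKKKK
KKKKKKKKK
KKKKKKKKK
KKYYKKKKK

Derivation:
After op 1 paint(4,8,W):
WWWWWWWWW
WWWWYWWWW
WWWWWWWWW
WWKKKKWWW
WWYYWWWWW
After op 2 paint(0,1,W):
WWWWWWWWW
WWWWYWWWW
WWWWWWWWW
WWKKKKWWW
WWYYWWWWW
After op 3 fill(4,6,K) [38 cells changed]:
KKKKKKKKK
KKKKYKKKK
KKKKKKKKK
KKKKKKKKK
KKYYKKKKK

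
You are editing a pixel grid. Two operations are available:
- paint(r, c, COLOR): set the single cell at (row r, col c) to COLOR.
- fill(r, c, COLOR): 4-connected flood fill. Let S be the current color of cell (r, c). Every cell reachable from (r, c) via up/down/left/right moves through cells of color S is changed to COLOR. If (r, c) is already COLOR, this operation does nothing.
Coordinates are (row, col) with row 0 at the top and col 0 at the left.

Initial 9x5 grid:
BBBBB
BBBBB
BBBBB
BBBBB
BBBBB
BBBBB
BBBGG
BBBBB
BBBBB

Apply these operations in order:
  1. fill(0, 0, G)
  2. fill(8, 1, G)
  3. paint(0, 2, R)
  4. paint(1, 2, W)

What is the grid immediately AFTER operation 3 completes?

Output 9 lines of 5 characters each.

After op 1 fill(0,0,G) [43 cells changed]:
GGGGG
GGGGG
GGGGG
GGGGG
GGGGG
GGGGG
GGGGG
GGGGG
GGGGG
After op 2 fill(8,1,G) [0 cells changed]:
GGGGG
GGGGG
GGGGG
GGGGG
GGGGG
GGGGG
GGGGG
GGGGG
GGGGG
After op 3 paint(0,2,R):
GGRGG
GGGGG
GGGGG
GGGGG
GGGGG
GGGGG
GGGGG
GGGGG
GGGGG

Answer: GGRGG
GGGGG
GGGGG
GGGGG
GGGGG
GGGGG
GGGGG
GGGGG
GGGGG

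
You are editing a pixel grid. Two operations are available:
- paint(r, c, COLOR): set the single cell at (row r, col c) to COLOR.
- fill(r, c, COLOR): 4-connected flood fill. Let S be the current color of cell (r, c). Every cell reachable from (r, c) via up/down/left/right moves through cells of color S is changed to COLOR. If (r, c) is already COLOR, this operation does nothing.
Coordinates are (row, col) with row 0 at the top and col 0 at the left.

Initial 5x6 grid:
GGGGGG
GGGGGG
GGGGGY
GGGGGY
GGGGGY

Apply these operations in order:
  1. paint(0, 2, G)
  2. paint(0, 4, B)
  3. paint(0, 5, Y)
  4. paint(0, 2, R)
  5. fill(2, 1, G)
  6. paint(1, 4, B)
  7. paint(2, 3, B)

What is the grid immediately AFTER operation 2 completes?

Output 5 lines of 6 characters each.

Answer: GGGGBG
GGGGGG
GGGGGY
GGGGGY
GGGGGY

Derivation:
After op 1 paint(0,2,G):
GGGGGG
GGGGGG
GGGGGY
GGGGGY
GGGGGY
After op 2 paint(0,4,B):
GGGGBG
GGGGGG
GGGGGY
GGGGGY
GGGGGY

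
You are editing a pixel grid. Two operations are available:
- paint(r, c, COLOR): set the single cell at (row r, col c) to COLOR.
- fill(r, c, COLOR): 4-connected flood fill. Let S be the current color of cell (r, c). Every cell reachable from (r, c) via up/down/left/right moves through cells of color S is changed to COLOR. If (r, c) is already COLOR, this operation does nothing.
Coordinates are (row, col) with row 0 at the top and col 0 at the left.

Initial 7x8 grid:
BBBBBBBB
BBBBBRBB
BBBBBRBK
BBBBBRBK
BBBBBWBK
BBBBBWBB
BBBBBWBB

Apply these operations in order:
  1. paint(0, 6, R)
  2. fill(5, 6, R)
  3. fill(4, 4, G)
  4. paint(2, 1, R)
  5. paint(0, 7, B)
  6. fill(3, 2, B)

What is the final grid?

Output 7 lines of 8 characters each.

After op 1 paint(0,6,R):
BBBBBBRB
BBBBBRBB
BBBBBRBK
BBBBBRBK
BBBBBWBK
BBBBBWBB
BBBBBWBB
After op 2 fill(5,6,R) [10 cells changed]:
BBBBBBRR
BBBBBRRR
BBBBBRRK
BBBBBRRK
BBBBBWRK
BBBBBWRR
BBBBBWRR
After op 3 fill(4,4,G) [36 cells changed]:
GGGGGGRR
GGGGGRRR
GGGGGRRK
GGGGGRRK
GGGGGWRK
GGGGGWRR
GGGGGWRR
After op 4 paint(2,1,R):
GGGGGGRR
GGGGGRRR
GRGGGRRK
GGGGGRRK
GGGGGWRK
GGGGGWRR
GGGGGWRR
After op 5 paint(0,7,B):
GGGGGGRB
GGGGGRRR
GRGGGRRK
GGGGGRRK
GGGGGWRK
GGGGGWRR
GGGGGWRR
After op 6 fill(3,2,B) [35 cells changed]:
BBBBBBRB
BBBBBRRR
BRBBBRRK
BBBBBRRK
BBBBBWRK
BBBBBWRR
BBBBBWRR

Answer: BBBBBBRB
BBBBBRRR
BRBBBRRK
BBBBBRRK
BBBBBWRK
BBBBBWRR
BBBBBWRR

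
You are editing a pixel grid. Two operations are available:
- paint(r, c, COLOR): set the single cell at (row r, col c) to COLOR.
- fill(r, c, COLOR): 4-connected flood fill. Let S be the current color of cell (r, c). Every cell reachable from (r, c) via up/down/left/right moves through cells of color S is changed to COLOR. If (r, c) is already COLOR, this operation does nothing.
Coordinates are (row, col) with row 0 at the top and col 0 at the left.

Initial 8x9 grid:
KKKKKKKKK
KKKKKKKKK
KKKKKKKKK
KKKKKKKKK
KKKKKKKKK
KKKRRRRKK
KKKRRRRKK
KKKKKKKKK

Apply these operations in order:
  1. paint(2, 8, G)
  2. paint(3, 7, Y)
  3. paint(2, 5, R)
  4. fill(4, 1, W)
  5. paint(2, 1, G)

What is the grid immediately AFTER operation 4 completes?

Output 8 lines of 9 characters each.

Answer: WWWWWWWWW
WWWWWWWWW
WWWWWRWWG
WWWWWWWYW
WWWWWWWWW
WWWRRRRWW
WWWRRRRWW
WWWWWWWWW

Derivation:
After op 1 paint(2,8,G):
KKKKKKKKK
KKKKKKKKK
KKKKKKKKG
KKKKKKKKK
KKKKKKKKK
KKKRRRRKK
KKKRRRRKK
KKKKKKKKK
After op 2 paint(3,7,Y):
KKKKKKKKK
KKKKKKKKK
KKKKKKKKG
KKKKKKKYK
KKKKKKKKK
KKKRRRRKK
KKKRRRRKK
KKKKKKKKK
After op 3 paint(2,5,R):
KKKKKKKKK
KKKKKKKKK
KKKKKRKKG
KKKKKKKYK
KKKKKKKKK
KKKRRRRKK
KKKRRRRKK
KKKKKKKKK
After op 4 fill(4,1,W) [61 cells changed]:
WWWWWWWWW
WWWWWWWWW
WWWWWRWWG
WWWWWWWYW
WWWWWWWWW
WWWRRRRWW
WWWRRRRWW
WWWWWWWWW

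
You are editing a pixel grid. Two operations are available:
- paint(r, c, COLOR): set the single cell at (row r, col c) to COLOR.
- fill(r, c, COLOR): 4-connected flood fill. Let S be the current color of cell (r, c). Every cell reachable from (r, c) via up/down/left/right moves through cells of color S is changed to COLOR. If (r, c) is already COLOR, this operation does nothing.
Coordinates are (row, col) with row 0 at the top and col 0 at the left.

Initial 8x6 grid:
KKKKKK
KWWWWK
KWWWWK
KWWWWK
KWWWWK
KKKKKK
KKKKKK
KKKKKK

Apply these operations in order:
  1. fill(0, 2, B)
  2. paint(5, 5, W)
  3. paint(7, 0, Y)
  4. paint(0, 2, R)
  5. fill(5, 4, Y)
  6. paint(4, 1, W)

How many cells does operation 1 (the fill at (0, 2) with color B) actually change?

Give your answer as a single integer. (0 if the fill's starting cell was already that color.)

After op 1 fill(0,2,B) [32 cells changed]:
BBBBBB
BWWWWB
BWWWWB
BWWWWB
BWWWWB
BBBBBB
BBBBBB
BBBBBB

Answer: 32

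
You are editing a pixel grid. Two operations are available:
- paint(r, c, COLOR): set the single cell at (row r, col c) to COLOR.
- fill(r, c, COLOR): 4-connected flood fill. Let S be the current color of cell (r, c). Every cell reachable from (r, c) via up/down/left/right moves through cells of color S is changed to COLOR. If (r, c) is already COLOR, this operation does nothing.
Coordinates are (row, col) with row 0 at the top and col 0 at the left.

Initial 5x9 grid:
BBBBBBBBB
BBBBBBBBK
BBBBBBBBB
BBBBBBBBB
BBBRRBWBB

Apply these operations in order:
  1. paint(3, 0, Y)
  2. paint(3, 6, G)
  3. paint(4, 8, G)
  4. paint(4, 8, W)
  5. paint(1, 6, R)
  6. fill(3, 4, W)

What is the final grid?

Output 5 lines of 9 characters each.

Answer: WWWWWWWWW
WWWWWWRWK
WWWWWWWWW
YWWWWWGWW
WWWRRWWWW

Derivation:
After op 1 paint(3,0,Y):
BBBBBBBBB
BBBBBBBBK
BBBBBBBBB
YBBBBBBBB
BBBRRBWBB
After op 2 paint(3,6,G):
BBBBBBBBB
BBBBBBBBK
BBBBBBBBB
YBBBBBGBB
BBBRRBWBB
After op 3 paint(4,8,G):
BBBBBBBBB
BBBBBBBBK
BBBBBBBBB
YBBBBBGBB
BBBRRBWBG
After op 4 paint(4,8,W):
BBBBBBBBB
BBBBBBBBK
BBBBBBBBB
YBBBBBGBB
BBBRRBWBW
After op 5 paint(1,6,R):
BBBBBBBBB
BBBBBBRBK
BBBBBBBBB
YBBBBBGBB
BBBRRBWBW
After op 6 fill(3,4,W) [37 cells changed]:
WWWWWWWWW
WWWWWWRWK
WWWWWWWWW
YWWWWWGWW
WWWRRWWWW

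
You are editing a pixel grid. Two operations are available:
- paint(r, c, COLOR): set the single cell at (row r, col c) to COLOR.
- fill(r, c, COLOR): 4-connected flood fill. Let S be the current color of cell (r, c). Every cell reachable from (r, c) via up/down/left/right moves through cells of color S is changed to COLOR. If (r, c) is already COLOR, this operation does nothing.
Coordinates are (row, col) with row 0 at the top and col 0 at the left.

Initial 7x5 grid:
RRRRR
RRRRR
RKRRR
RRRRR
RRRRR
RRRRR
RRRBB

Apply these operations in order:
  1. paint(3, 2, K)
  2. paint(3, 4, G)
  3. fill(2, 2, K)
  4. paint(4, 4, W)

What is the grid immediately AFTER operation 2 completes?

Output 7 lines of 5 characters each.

After op 1 paint(3,2,K):
RRRRR
RRRRR
RKRRR
RRKRR
RRRRR
RRRRR
RRRBB
After op 2 paint(3,4,G):
RRRRR
RRRRR
RKRRR
RRKRG
RRRRR
RRRRR
RRRBB

Answer: RRRRR
RRRRR
RKRRR
RRKRG
RRRRR
RRRRR
RRRBB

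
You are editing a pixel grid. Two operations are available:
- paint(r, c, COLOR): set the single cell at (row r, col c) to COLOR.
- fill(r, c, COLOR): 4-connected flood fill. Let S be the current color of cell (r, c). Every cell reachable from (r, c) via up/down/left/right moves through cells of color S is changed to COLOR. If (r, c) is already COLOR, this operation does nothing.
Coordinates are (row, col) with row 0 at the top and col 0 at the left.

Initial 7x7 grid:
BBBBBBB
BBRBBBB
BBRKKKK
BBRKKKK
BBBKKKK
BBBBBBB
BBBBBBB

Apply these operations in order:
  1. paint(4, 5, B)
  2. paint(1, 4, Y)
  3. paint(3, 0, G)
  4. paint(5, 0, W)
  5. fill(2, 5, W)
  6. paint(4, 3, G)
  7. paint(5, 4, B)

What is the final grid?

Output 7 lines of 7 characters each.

Answer: BBBBBBB
BBRBYBB
BBRWWWW
GBRWWWW
BBBGWBW
WBBBBBB
BBBBBBB

Derivation:
After op 1 paint(4,5,B):
BBBBBBB
BBRBBBB
BBRKKKK
BBRKKKK
BBBKKBK
BBBBBBB
BBBBBBB
After op 2 paint(1,4,Y):
BBBBBBB
BBRBYBB
BBRKKKK
BBRKKKK
BBBKKBK
BBBBBBB
BBBBBBB
After op 3 paint(3,0,G):
BBBBBBB
BBRBYBB
BBRKKKK
GBRKKKK
BBBKKBK
BBBBBBB
BBBBBBB
After op 4 paint(5,0,W):
BBBBBBB
BBRBYBB
BBRKKKK
GBRKKKK
BBBKKBK
WBBBBBB
BBBBBBB
After op 5 fill(2,5,W) [11 cells changed]:
BBBBBBB
BBRBYBB
BBRWWWW
GBRWWWW
BBBWWBW
WBBBBBB
BBBBBBB
After op 6 paint(4,3,G):
BBBBBBB
BBRBYBB
BBRWWWW
GBRWWWW
BBBGWBW
WBBBBBB
BBBBBBB
After op 7 paint(5,4,B):
BBBBBBB
BBRBYBB
BBRWWWW
GBRWWWW
BBBGWBW
WBBBBBB
BBBBBBB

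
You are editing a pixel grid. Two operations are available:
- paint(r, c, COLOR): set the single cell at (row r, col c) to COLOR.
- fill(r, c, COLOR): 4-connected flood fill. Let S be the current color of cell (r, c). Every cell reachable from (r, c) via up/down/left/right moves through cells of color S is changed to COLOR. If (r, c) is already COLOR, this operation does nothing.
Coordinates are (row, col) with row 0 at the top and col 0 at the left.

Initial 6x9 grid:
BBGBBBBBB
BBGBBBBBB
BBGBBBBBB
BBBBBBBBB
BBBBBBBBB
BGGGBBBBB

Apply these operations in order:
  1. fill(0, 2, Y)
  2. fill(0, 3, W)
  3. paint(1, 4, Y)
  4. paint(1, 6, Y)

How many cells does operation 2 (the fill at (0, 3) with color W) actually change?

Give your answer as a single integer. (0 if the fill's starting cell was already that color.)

After op 1 fill(0,2,Y) [3 cells changed]:
BBYBBBBBB
BBYBBBBBB
BBYBBBBBB
BBBBBBBBB
BBBBBBBBB
BGGGBBBBB
After op 2 fill(0,3,W) [48 cells changed]:
WWYWWWWWW
WWYWWWWWW
WWYWWWWWW
WWWWWWWWW
WWWWWWWWW
WGGGWWWWW

Answer: 48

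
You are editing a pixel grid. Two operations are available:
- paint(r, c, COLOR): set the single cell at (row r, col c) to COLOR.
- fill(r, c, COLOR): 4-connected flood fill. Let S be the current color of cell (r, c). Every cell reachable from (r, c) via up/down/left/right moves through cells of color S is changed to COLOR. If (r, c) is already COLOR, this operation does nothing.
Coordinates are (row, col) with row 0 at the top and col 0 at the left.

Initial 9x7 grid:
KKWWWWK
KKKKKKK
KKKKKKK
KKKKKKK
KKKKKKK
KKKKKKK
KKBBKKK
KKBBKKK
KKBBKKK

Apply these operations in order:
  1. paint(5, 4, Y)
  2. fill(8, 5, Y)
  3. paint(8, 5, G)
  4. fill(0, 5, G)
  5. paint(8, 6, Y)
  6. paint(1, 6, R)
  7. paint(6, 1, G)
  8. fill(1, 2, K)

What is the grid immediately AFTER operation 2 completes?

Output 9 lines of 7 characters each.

After op 1 paint(5,4,Y):
KKWWWWK
KKKKKKK
KKKKKKK
KKKKKKK
KKKKKKK
KKKKYKK
KKBBKKK
KKBBKKK
KKBBKKK
After op 2 fill(8,5,Y) [52 cells changed]:
YYWWWWY
YYYYYYY
YYYYYYY
YYYYYYY
YYYYYYY
YYYYYYY
YYBBYYY
YYBBYYY
YYBBYYY

Answer: YYWWWWY
YYYYYYY
YYYYYYY
YYYYYYY
YYYYYYY
YYYYYYY
YYBBYYY
YYBBYYY
YYBBYYY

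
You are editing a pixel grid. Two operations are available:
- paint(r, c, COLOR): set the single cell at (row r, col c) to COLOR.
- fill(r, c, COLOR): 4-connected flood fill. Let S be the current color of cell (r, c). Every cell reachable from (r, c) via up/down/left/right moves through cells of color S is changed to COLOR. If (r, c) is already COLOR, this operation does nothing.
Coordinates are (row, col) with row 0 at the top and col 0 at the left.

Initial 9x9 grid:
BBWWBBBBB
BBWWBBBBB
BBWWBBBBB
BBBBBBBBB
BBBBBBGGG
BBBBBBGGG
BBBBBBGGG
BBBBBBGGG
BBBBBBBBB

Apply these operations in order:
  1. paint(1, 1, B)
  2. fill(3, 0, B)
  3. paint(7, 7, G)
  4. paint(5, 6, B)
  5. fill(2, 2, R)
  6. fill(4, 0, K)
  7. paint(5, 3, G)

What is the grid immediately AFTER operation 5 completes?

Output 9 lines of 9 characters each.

Answer: BBRRBBBBB
BBRRBBBBB
BBRRBBBBB
BBBBBBBBB
BBBBBBGGG
BBBBBBBGG
BBBBBBGGG
BBBBBBGGG
BBBBBBBBB

Derivation:
After op 1 paint(1,1,B):
BBWWBBBBB
BBWWBBBBB
BBWWBBBBB
BBBBBBBBB
BBBBBBGGG
BBBBBBGGG
BBBBBBGGG
BBBBBBGGG
BBBBBBBBB
After op 2 fill(3,0,B) [0 cells changed]:
BBWWBBBBB
BBWWBBBBB
BBWWBBBBB
BBBBBBBBB
BBBBBBGGG
BBBBBBGGG
BBBBBBGGG
BBBBBBGGG
BBBBBBBBB
After op 3 paint(7,7,G):
BBWWBBBBB
BBWWBBBBB
BBWWBBBBB
BBBBBBBBB
BBBBBBGGG
BBBBBBGGG
BBBBBBGGG
BBBBBBGGG
BBBBBBBBB
After op 4 paint(5,6,B):
BBWWBBBBB
BBWWBBBBB
BBWWBBBBB
BBBBBBBBB
BBBBBBGGG
BBBBBBBGG
BBBBBBGGG
BBBBBBGGG
BBBBBBBBB
After op 5 fill(2,2,R) [6 cells changed]:
BBRRBBBBB
BBRRBBBBB
BBRRBBBBB
BBBBBBBBB
BBBBBBGGG
BBBBBBBGG
BBBBBBGGG
BBBBBBGGG
BBBBBBBBB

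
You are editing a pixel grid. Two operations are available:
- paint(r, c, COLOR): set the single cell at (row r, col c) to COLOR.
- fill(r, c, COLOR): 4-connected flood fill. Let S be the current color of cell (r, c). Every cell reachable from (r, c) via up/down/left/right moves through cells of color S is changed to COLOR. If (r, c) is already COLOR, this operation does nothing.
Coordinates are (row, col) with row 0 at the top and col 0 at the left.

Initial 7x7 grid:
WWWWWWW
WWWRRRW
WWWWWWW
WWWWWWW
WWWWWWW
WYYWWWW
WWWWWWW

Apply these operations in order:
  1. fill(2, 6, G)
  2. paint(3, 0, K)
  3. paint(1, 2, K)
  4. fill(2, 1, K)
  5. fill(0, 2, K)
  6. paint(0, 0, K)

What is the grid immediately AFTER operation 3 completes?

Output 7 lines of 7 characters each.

Answer: GGGGGGG
GGKRRRG
GGGGGGG
KGGGGGG
GGGGGGG
GYYGGGG
GGGGGGG

Derivation:
After op 1 fill(2,6,G) [44 cells changed]:
GGGGGGG
GGGRRRG
GGGGGGG
GGGGGGG
GGGGGGG
GYYGGGG
GGGGGGG
After op 2 paint(3,0,K):
GGGGGGG
GGGRRRG
GGGGGGG
KGGGGGG
GGGGGGG
GYYGGGG
GGGGGGG
After op 3 paint(1,2,K):
GGGGGGG
GGKRRRG
GGGGGGG
KGGGGGG
GGGGGGG
GYYGGGG
GGGGGGG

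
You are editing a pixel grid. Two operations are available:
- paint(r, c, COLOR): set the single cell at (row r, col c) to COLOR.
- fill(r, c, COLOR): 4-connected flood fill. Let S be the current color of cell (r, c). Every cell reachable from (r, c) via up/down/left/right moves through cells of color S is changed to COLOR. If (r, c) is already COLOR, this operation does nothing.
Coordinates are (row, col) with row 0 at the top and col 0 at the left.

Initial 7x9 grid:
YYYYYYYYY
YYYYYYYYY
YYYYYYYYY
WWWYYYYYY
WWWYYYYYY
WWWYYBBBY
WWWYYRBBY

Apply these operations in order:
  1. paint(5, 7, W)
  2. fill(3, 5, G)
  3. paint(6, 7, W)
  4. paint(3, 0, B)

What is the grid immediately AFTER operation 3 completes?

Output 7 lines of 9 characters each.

After op 1 paint(5,7,W):
YYYYYYYYY
YYYYYYYYY
YYYYYYYYY
WWWYYYYYY
WWWYYYYYY
WWWYYBBWY
WWWYYRBBY
After op 2 fill(3,5,G) [45 cells changed]:
GGGGGGGGG
GGGGGGGGG
GGGGGGGGG
WWWGGGGGG
WWWGGGGGG
WWWGGBBWG
WWWGGRBBG
After op 3 paint(6,7,W):
GGGGGGGGG
GGGGGGGGG
GGGGGGGGG
WWWGGGGGG
WWWGGGGGG
WWWGGBBWG
WWWGGRBWG

Answer: GGGGGGGGG
GGGGGGGGG
GGGGGGGGG
WWWGGGGGG
WWWGGGGGG
WWWGGBBWG
WWWGGRBWG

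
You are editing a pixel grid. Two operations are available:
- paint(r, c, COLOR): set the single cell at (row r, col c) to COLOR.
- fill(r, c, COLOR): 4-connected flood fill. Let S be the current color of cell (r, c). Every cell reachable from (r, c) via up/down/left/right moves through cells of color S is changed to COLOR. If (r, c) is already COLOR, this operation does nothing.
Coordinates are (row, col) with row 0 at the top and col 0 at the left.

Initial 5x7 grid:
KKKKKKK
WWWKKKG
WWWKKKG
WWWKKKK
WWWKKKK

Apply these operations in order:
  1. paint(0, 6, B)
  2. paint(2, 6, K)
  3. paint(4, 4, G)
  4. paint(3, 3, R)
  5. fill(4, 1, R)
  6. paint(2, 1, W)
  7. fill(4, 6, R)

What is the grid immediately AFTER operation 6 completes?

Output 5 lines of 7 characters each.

Answer: KKKKKKB
RRRKKKG
RWRKKKK
RRRRKKK
RRRKGKK

Derivation:
After op 1 paint(0,6,B):
KKKKKKB
WWWKKKG
WWWKKKG
WWWKKKK
WWWKKKK
After op 2 paint(2,6,K):
KKKKKKB
WWWKKKG
WWWKKKK
WWWKKKK
WWWKKKK
After op 3 paint(4,4,G):
KKKKKKB
WWWKKKG
WWWKKKK
WWWKKKK
WWWKGKK
After op 4 paint(3,3,R):
KKKKKKB
WWWKKKG
WWWKKKK
WWWRKKK
WWWKGKK
After op 5 fill(4,1,R) [12 cells changed]:
KKKKKKB
RRRKKKG
RRRKKKK
RRRRKKK
RRRKGKK
After op 6 paint(2,1,W):
KKKKKKB
RRRKKKG
RWRKKKK
RRRRKKK
RRRKGKK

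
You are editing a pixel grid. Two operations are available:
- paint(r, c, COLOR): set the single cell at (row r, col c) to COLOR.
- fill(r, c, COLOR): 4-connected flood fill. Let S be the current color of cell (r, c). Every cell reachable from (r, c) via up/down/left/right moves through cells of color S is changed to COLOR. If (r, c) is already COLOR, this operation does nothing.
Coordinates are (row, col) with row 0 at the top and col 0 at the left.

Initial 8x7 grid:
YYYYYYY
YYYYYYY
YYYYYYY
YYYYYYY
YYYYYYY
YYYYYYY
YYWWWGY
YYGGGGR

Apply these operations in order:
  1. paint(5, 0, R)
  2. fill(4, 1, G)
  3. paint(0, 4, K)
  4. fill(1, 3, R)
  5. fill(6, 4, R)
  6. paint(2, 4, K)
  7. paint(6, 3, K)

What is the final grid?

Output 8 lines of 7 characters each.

After op 1 paint(5,0,R):
YYYYYYY
YYYYYYY
YYYYYYY
YYYYYYY
YYYYYYY
RYYYYYY
YYWWWGY
YYGGGGR
After op 2 fill(4,1,G) [46 cells changed]:
GGGGGGG
GGGGGGG
GGGGGGG
GGGGGGG
GGGGGGG
RGGGGGG
GGWWWGG
GGGGGGR
After op 3 paint(0,4,K):
GGGGKGG
GGGGGGG
GGGGGGG
GGGGGGG
GGGGGGG
RGGGGGG
GGWWWGG
GGGGGGR
After op 4 fill(1,3,R) [50 cells changed]:
RRRRKRR
RRRRRRR
RRRRRRR
RRRRRRR
RRRRRRR
RRRRRRR
RRWWWRR
RRRRRRR
After op 5 fill(6,4,R) [3 cells changed]:
RRRRKRR
RRRRRRR
RRRRRRR
RRRRRRR
RRRRRRR
RRRRRRR
RRRRRRR
RRRRRRR
After op 6 paint(2,4,K):
RRRRKRR
RRRRRRR
RRRRKRR
RRRRRRR
RRRRRRR
RRRRRRR
RRRRRRR
RRRRRRR
After op 7 paint(6,3,K):
RRRRKRR
RRRRRRR
RRRRKRR
RRRRRRR
RRRRRRR
RRRRRRR
RRRKRRR
RRRRRRR

Answer: RRRRKRR
RRRRRRR
RRRRKRR
RRRRRRR
RRRRRRR
RRRRRRR
RRRKRRR
RRRRRRR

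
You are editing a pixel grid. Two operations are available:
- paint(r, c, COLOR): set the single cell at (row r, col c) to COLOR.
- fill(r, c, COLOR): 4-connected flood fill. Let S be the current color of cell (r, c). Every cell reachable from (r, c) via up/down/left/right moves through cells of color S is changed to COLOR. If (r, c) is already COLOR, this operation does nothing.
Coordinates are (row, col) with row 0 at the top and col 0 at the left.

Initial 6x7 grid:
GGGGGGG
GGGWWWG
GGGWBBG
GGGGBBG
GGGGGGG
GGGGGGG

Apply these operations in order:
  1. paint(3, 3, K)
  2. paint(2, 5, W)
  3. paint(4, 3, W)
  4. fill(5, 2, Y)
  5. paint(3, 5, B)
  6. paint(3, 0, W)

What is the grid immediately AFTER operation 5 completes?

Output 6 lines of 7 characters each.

After op 1 paint(3,3,K):
GGGGGGG
GGGWWWG
GGGWBBG
GGGKBBG
GGGGGGG
GGGGGGG
After op 2 paint(2,5,W):
GGGGGGG
GGGWWWG
GGGWBWG
GGGKBBG
GGGGGGG
GGGGGGG
After op 3 paint(4,3,W):
GGGGGGG
GGGWWWG
GGGWBWG
GGGKBBG
GGGWGGG
GGGGGGG
After op 4 fill(5,2,Y) [32 cells changed]:
YYYYYYY
YYYWWWY
YYYWBWY
YYYKBBY
YYYWYYY
YYYYYYY
After op 5 paint(3,5,B):
YYYYYYY
YYYWWWY
YYYWBWY
YYYKBBY
YYYWYYY
YYYYYYY

Answer: YYYYYYY
YYYWWWY
YYYWBWY
YYYKBBY
YYYWYYY
YYYYYYY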